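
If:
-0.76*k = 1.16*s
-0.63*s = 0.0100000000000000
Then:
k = 0.02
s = -0.02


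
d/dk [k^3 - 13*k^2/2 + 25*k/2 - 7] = 3*k^2 - 13*k + 25/2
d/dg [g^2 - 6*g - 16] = 2*g - 6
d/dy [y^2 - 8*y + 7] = 2*y - 8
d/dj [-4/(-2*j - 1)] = -8/(2*j + 1)^2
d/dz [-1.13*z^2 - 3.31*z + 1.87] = -2.26*z - 3.31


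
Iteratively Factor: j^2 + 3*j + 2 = (j + 2)*(j + 1)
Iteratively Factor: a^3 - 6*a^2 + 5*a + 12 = (a + 1)*(a^2 - 7*a + 12) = (a - 4)*(a + 1)*(a - 3)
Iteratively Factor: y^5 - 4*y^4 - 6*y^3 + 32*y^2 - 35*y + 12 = (y - 1)*(y^4 - 3*y^3 - 9*y^2 + 23*y - 12) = (y - 1)^2*(y^3 - 2*y^2 - 11*y + 12) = (y - 1)^2*(y + 3)*(y^2 - 5*y + 4) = (y - 1)^3*(y + 3)*(y - 4)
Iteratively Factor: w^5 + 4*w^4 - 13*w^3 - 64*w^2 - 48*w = (w + 3)*(w^4 + w^3 - 16*w^2 - 16*w) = w*(w + 3)*(w^3 + w^2 - 16*w - 16) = w*(w + 1)*(w + 3)*(w^2 - 16) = w*(w + 1)*(w + 3)*(w + 4)*(w - 4)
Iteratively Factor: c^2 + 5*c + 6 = (c + 3)*(c + 2)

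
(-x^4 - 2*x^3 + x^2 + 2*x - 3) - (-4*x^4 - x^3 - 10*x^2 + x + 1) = 3*x^4 - x^3 + 11*x^2 + x - 4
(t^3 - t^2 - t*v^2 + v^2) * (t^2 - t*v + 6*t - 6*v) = t^5 - t^4*v + 5*t^4 - t^3*v^2 - 5*t^3*v - 6*t^3 + t^2*v^3 - 5*t^2*v^2 + 6*t^2*v + 5*t*v^3 + 6*t*v^2 - 6*v^3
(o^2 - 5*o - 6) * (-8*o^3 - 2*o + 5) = -8*o^5 + 40*o^4 + 46*o^3 + 15*o^2 - 13*o - 30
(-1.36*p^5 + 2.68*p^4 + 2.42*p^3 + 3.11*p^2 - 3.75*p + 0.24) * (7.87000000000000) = -10.7032*p^5 + 21.0916*p^4 + 19.0454*p^3 + 24.4757*p^2 - 29.5125*p + 1.8888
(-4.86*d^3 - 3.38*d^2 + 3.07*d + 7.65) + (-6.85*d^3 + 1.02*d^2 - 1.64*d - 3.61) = -11.71*d^3 - 2.36*d^2 + 1.43*d + 4.04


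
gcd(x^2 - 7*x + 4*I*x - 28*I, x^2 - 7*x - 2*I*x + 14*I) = x - 7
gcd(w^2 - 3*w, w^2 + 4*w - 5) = 1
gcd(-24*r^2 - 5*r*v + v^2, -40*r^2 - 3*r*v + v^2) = 8*r - v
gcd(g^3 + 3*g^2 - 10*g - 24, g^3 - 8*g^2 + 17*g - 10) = 1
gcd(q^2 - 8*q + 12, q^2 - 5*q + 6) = q - 2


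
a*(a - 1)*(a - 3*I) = a^3 - a^2 - 3*I*a^2 + 3*I*a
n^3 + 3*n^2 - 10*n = n*(n - 2)*(n + 5)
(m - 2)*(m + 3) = m^2 + m - 6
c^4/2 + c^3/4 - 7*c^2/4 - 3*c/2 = c*(c/2 + 1/2)*(c - 2)*(c + 3/2)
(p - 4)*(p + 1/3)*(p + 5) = p^3 + 4*p^2/3 - 59*p/3 - 20/3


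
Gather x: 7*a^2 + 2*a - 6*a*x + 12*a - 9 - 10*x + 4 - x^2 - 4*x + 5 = 7*a^2 + 14*a - x^2 + x*(-6*a - 14)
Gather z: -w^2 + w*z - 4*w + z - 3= -w^2 - 4*w + z*(w + 1) - 3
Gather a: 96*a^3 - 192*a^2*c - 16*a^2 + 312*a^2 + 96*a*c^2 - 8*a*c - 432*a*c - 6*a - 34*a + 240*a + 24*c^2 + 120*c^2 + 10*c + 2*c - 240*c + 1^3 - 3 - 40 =96*a^3 + a^2*(296 - 192*c) + a*(96*c^2 - 440*c + 200) + 144*c^2 - 228*c - 42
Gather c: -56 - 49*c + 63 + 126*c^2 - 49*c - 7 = 126*c^2 - 98*c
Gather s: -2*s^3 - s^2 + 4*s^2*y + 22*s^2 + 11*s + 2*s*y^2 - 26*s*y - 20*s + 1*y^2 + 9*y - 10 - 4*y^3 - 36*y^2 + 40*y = -2*s^3 + s^2*(4*y + 21) + s*(2*y^2 - 26*y - 9) - 4*y^3 - 35*y^2 + 49*y - 10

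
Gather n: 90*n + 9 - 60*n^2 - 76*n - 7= -60*n^2 + 14*n + 2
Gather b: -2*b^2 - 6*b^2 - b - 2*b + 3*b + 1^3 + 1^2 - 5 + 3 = -8*b^2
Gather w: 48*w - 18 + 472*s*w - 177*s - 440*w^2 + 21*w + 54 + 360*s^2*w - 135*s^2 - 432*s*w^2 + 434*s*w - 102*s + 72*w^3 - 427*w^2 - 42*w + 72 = -135*s^2 - 279*s + 72*w^3 + w^2*(-432*s - 867) + w*(360*s^2 + 906*s + 27) + 108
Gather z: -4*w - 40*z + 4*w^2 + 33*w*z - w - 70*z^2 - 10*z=4*w^2 - 5*w - 70*z^2 + z*(33*w - 50)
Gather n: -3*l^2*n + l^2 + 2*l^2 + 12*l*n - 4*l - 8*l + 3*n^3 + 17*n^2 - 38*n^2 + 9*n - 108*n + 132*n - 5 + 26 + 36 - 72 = 3*l^2 - 12*l + 3*n^3 - 21*n^2 + n*(-3*l^2 + 12*l + 33) - 15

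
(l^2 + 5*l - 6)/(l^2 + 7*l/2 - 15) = 2*(l - 1)/(2*l - 5)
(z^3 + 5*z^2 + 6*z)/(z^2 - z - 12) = z*(z + 2)/(z - 4)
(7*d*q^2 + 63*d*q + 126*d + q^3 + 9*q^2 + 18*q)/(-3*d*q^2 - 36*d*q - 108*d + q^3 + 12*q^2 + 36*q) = (7*d*q + 21*d + q^2 + 3*q)/(-3*d*q - 18*d + q^2 + 6*q)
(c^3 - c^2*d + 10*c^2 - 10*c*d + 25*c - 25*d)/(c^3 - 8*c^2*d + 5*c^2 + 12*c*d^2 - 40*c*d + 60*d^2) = (c^2 - c*d + 5*c - 5*d)/(c^2 - 8*c*d + 12*d^2)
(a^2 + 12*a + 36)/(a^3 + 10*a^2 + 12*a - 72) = 1/(a - 2)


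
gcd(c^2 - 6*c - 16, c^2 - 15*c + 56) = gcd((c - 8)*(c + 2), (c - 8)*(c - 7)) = c - 8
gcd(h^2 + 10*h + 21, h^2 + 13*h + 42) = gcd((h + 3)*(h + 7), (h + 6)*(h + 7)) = h + 7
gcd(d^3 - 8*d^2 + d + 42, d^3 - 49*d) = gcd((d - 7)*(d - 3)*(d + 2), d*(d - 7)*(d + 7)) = d - 7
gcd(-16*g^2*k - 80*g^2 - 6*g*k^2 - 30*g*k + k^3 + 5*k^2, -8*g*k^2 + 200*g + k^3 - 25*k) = 8*g*k + 40*g - k^2 - 5*k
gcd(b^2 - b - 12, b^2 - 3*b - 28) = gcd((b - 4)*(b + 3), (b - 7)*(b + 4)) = 1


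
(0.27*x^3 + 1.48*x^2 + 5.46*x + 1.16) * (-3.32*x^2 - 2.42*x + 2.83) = -0.8964*x^5 - 5.567*x^4 - 20.9447*x^3 - 12.876*x^2 + 12.6446*x + 3.2828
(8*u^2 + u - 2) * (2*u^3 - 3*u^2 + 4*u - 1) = 16*u^5 - 22*u^4 + 25*u^3 + 2*u^2 - 9*u + 2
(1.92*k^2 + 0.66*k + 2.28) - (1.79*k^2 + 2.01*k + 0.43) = 0.13*k^2 - 1.35*k + 1.85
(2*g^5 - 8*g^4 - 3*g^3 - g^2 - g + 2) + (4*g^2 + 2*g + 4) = 2*g^5 - 8*g^4 - 3*g^3 + 3*g^2 + g + 6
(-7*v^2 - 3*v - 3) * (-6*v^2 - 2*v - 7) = 42*v^4 + 32*v^3 + 73*v^2 + 27*v + 21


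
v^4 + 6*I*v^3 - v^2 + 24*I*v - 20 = (v - 2*I)*(v + I)*(v + 2*I)*(v + 5*I)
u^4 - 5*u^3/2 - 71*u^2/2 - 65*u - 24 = (u - 8)*(u + 1/2)*(u + 2)*(u + 3)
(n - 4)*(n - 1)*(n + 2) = n^3 - 3*n^2 - 6*n + 8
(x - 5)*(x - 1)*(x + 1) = x^3 - 5*x^2 - x + 5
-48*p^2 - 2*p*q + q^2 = (-8*p + q)*(6*p + q)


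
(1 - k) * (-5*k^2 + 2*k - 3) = 5*k^3 - 7*k^2 + 5*k - 3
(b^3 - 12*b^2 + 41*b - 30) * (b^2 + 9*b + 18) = b^5 - 3*b^4 - 49*b^3 + 123*b^2 + 468*b - 540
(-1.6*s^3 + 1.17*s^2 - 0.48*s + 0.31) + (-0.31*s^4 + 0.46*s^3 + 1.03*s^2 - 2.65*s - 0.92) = -0.31*s^4 - 1.14*s^3 + 2.2*s^2 - 3.13*s - 0.61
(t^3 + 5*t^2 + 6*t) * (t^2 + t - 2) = t^5 + 6*t^4 + 9*t^3 - 4*t^2 - 12*t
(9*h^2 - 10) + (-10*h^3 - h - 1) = -10*h^3 + 9*h^2 - h - 11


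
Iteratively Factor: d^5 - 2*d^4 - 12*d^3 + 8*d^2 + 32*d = (d + 2)*(d^4 - 4*d^3 - 4*d^2 + 16*d) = (d - 2)*(d + 2)*(d^3 - 2*d^2 - 8*d) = d*(d - 2)*(d + 2)*(d^2 - 2*d - 8) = d*(d - 4)*(d - 2)*(d + 2)*(d + 2)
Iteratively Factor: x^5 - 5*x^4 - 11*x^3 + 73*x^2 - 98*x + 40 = (x - 1)*(x^4 - 4*x^3 - 15*x^2 + 58*x - 40) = (x - 1)^2*(x^3 - 3*x^2 - 18*x + 40) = (x - 2)*(x - 1)^2*(x^2 - x - 20) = (x - 2)*(x - 1)^2*(x + 4)*(x - 5)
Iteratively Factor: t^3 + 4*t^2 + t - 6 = (t + 2)*(t^2 + 2*t - 3) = (t - 1)*(t + 2)*(t + 3)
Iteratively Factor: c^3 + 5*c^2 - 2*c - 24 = (c + 3)*(c^2 + 2*c - 8) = (c + 3)*(c + 4)*(c - 2)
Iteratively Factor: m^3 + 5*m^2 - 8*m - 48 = (m + 4)*(m^2 + m - 12) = (m - 3)*(m + 4)*(m + 4)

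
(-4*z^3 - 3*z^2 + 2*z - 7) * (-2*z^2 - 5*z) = 8*z^5 + 26*z^4 + 11*z^3 + 4*z^2 + 35*z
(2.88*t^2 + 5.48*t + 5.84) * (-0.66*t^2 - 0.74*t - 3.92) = -1.9008*t^4 - 5.748*t^3 - 19.1992*t^2 - 25.8032*t - 22.8928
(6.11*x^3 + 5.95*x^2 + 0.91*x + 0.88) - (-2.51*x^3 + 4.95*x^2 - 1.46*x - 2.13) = 8.62*x^3 + 1.0*x^2 + 2.37*x + 3.01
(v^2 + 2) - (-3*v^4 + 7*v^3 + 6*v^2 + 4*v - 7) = 3*v^4 - 7*v^3 - 5*v^2 - 4*v + 9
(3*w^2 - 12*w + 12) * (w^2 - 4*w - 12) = 3*w^4 - 24*w^3 + 24*w^2 + 96*w - 144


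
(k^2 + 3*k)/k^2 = (k + 3)/k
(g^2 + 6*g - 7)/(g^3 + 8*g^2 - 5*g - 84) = (g - 1)/(g^2 + g - 12)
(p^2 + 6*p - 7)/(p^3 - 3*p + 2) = (p + 7)/(p^2 + p - 2)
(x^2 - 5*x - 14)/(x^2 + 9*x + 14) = (x - 7)/(x + 7)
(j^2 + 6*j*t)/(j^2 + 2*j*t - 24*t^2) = j/(j - 4*t)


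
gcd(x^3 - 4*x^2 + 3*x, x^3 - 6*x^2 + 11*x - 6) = x^2 - 4*x + 3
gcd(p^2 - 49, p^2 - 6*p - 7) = p - 7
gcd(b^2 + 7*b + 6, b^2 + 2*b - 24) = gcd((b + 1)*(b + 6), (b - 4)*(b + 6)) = b + 6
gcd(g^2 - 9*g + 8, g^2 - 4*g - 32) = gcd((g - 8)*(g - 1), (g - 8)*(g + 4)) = g - 8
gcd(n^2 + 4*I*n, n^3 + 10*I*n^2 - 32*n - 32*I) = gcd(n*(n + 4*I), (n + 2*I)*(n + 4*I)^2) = n + 4*I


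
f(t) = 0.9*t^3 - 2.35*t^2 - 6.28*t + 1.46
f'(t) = 2.7*t^2 - 4.7*t - 6.28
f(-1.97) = -2.17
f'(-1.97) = 13.46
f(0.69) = -3.70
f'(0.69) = -8.24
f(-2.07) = -3.59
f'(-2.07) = 15.02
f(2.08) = -13.67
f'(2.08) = -4.37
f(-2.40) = -9.45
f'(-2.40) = 20.55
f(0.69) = -3.70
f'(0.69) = -8.24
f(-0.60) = 4.19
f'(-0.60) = -2.49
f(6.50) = 108.52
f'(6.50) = 77.24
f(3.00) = -14.23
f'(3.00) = 3.92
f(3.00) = -14.23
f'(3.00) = 3.92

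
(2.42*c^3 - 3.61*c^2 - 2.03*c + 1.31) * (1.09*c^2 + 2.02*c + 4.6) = 2.6378*c^5 + 0.9535*c^4 + 1.6271*c^3 - 19.2787*c^2 - 6.6918*c + 6.026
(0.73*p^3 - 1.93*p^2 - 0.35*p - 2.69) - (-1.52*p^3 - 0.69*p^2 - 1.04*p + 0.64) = 2.25*p^3 - 1.24*p^2 + 0.69*p - 3.33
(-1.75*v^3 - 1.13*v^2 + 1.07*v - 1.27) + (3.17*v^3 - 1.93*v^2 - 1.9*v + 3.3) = 1.42*v^3 - 3.06*v^2 - 0.83*v + 2.03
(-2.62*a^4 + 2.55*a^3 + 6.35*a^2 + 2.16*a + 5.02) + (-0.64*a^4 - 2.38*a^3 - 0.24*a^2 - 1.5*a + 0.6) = -3.26*a^4 + 0.17*a^3 + 6.11*a^2 + 0.66*a + 5.62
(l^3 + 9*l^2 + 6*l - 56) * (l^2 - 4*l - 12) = l^5 + 5*l^4 - 42*l^3 - 188*l^2 + 152*l + 672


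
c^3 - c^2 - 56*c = c*(c - 8)*(c + 7)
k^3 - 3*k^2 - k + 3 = (k - 3)*(k - 1)*(k + 1)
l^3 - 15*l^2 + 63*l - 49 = (l - 7)^2*(l - 1)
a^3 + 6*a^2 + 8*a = a*(a + 2)*(a + 4)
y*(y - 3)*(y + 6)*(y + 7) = y^4 + 10*y^3 + 3*y^2 - 126*y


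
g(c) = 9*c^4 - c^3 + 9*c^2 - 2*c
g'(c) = 36*c^3 - 3*c^2 + 18*c - 2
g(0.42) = 0.95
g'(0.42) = 7.70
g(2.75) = 556.49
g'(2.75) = 773.50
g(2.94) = 718.91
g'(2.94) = 939.83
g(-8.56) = 49624.99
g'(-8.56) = -22955.89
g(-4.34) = 3452.97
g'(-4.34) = -3079.50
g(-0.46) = 3.32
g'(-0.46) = -14.42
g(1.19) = 26.73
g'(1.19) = 75.84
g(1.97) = 158.90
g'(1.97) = 297.05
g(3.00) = 777.00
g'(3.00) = 997.00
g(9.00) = 59031.00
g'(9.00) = 26161.00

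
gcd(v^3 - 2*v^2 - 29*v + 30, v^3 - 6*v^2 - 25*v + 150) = v^2 - v - 30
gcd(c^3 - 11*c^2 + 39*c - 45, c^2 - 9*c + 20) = c - 5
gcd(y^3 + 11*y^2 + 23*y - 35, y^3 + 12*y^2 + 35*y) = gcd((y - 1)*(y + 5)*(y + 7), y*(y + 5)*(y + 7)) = y^2 + 12*y + 35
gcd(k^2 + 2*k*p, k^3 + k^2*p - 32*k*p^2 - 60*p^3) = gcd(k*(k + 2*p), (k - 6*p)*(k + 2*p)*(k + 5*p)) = k + 2*p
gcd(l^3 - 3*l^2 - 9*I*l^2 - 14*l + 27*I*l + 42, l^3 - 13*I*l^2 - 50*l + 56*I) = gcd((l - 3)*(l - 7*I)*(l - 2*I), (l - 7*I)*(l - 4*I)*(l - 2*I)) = l^2 - 9*I*l - 14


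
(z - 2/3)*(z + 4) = z^2 + 10*z/3 - 8/3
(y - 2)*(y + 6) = y^2 + 4*y - 12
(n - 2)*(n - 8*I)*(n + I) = n^3 - 2*n^2 - 7*I*n^2 + 8*n + 14*I*n - 16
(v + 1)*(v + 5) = v^2 + 6*v + 5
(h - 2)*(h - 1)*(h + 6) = h^3 + 3*h^2 - 16*h + 12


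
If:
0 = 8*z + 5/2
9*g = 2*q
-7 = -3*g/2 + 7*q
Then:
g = -7/30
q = -21/20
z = -5/16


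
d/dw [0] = 0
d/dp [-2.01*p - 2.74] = -2.01000000000000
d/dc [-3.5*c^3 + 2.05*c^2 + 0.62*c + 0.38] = -10.5*c^2 + 4.1*c + 0.62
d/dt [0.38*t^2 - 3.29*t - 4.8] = 0.76*t - 3.29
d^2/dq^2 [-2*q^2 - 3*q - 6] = -4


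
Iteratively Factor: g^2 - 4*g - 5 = (g + 1)*(g - 5)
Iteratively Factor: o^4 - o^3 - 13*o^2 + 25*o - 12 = (o - 3)*(o^3 + 2*o^2 - 7*o + 4) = (o - 3)*(o - 1)*(o^2 + 3*o - 4) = (o - 3)*(o - 1)*(o + 4)*(o - 1)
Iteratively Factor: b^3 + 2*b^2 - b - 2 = (b + 1)*(b^2 + b - 2) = (b - 1)*(b + 1)*(b + 2)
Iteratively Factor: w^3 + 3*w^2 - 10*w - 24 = (w - 3)*(w^2 + 6*w + 8) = (w - 3)*(w + 4)*(w + 2)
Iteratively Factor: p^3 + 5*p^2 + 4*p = (p)*(p^2 + 5*p + 4) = p*(p + 1)*(p + 4)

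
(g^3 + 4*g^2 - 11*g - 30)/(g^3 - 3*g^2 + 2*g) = (g^3 + 4*g^2 - 11*g - 30)/(g*(g^2 - 3*g + 2))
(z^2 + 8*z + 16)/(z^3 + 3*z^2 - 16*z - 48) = (z + 4)/(z^2 - z - 12)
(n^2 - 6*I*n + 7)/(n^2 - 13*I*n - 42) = (n + I)/(n - 6*I)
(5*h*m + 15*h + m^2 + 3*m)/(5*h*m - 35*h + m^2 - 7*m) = (m + 3)/(m - 7)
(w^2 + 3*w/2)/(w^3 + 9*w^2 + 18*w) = (w + 3/2)/(w^2 + 9*w + 18)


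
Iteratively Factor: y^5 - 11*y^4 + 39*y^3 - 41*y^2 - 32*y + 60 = (y - 5)*(y^4 - 6*y^3 + 9*y^2 + 4*y - 12) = (y - 5)*(y - 2)*(y^3 - 4*y^2 + y + 6) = (y - 5)*(y - 2)^2*(y^2 - 2*y - 3) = (y - 5)*(y - 2)^2*(y + 1)*(y - 3)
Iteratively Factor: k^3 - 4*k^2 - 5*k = (k)*(k^2 - 4*k - 5) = k*(k - 5)*(k + 1)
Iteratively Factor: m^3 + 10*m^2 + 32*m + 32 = (m + 2)*(m^2 + 8*m + 16) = (m + 2)*(m + 4)*(m + 4)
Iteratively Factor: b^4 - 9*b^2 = (b)*(b^3 - 9*b) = b*(b + 3)*(b^2 - 3*b) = b^2*(b + 3)*(b - 3)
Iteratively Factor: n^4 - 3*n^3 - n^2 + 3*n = (n - 3)*(n^3 - n) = n*(n - 3)*(n^2 - 1) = n*(n - 3)*(n - 1)*(n + 1)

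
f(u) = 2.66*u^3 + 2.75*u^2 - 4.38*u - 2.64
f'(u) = 7.98*u^2 + 5.5*u - 4.38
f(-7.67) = -1007.50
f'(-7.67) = 422.89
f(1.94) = 18.63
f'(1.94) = 36.32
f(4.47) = 270.31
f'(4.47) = 179.65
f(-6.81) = -685.36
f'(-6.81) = 328.25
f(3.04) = 84.19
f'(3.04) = 86.09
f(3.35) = 113.55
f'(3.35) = 103.60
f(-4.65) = -190.26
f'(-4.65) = 142.59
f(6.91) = 976.04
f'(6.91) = 414.65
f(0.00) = -2.64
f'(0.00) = -4.38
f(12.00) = 4937.28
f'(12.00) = 1210.74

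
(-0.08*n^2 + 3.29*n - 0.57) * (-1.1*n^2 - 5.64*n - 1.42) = 0.088*n^4 - 3.1678*n^3 - 17.815*n^2 - 1.457*n + 0.8094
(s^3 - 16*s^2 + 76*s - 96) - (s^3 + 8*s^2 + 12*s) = -24*s^2 + 64*s - 96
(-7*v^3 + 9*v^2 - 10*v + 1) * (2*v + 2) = -14*v^4 + 4*v^3 - 2*v^2 - 18*v + 2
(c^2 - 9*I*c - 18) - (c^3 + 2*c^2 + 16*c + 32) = -c^3 - c^2 - 16*c - 9*I*c - 50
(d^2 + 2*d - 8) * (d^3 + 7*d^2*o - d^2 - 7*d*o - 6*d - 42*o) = d^5 + 7*d^4*o + d^4 + 7*d^3*o - 16*d^3 - 112*d^2*o - 4*d^2 - 28*d*o + 48*d + 336*o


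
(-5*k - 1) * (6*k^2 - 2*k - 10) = -30*k^3 + 4*k^2 + 52*k + 10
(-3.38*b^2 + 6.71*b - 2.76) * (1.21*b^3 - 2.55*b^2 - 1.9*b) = -4.0898*b^5 + 16.7381*b^4 - 14.0281*b^3 - 5.711*b^2 + 5.244*b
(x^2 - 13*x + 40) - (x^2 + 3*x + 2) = 38 - 16*x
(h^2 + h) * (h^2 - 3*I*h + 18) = h^4 + h^3 - 3*I*h^3 + 18*h^2 - 3*I*h^2 + 18*h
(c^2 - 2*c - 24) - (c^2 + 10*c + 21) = -12*c - 45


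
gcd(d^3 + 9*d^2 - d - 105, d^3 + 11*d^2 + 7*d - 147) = d^2 + 4*d - 21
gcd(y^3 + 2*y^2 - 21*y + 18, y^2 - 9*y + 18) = y - 3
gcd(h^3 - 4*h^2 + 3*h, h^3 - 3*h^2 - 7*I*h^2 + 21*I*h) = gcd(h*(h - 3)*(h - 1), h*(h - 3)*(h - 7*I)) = h^2 - 3*h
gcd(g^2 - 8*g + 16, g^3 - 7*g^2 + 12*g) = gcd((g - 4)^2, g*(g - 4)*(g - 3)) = g - 4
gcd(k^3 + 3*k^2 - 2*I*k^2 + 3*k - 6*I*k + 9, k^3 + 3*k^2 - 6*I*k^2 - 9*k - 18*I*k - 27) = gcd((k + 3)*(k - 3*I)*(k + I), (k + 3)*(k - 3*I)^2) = k^2 + k*(3 - 3*I) - 9*I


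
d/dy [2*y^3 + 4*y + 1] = 6*y^2 + 4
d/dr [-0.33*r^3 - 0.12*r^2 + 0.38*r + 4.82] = -0.99*r^2 - 0.24*r + 0.38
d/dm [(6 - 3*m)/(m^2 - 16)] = 3*(-m^2 + 2*m*(m - 2) + 16)/(m^2 - 16)^2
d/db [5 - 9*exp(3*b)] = -27*exp(3*b)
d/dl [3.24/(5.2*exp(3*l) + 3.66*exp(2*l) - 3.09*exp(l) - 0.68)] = (-50.544*exp(2*l) - 23.7168*exp(l) + 10.0116)*exp(l)/(5.2*exp(3*l) + 3.66*exp(2*l) - 3.09*exp(l) - 0.68)^2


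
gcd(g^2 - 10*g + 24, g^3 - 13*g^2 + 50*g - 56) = g - 4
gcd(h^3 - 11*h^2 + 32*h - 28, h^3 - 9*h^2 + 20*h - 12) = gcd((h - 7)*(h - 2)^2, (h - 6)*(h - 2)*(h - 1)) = h - 2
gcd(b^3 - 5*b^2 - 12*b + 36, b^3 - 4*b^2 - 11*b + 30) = b^2 + b - 6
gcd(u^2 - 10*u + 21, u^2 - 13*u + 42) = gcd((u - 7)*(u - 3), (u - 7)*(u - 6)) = u - 7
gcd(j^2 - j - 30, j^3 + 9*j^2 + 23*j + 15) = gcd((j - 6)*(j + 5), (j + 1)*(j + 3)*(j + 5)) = j + 5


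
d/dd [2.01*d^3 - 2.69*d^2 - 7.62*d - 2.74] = 6.03*d^2 - 5.38*d - 7.62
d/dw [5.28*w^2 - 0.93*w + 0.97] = 10.56*w - 0.93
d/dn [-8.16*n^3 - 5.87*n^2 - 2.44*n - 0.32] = -24.48*n^2 - 11.74*n - 2.44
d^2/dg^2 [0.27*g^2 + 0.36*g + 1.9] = 0.540000000000000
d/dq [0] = 0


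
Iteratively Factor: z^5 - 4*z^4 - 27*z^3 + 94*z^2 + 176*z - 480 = (z - 2)*(z^4 - 2*z^3 - 31*z^2 + 32*z + 240) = (z - 4)*(z - 2)*(z^3 + 2*z^2 - 23*z - 60) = (z - 5)*(z - 4)*(z - 2)*(z^2 + 7*z + 12) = (z - 5)*(z - 4)*(z - 2)*(z + 3)*(z + 4)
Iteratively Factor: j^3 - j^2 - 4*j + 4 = (j + 2)*(j^2 - 3*j + 2) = (j - 1)*(j + 2)*(j - 2)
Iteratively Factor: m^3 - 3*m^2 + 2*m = (m)*(m^2 - 3*m + 2) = m*(m - 1)*(m - 2)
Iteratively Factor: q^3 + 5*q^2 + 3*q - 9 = (q + 3)*(q^2 + 2*q - 3) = (q - 1)*(q + 3)*(q + 3)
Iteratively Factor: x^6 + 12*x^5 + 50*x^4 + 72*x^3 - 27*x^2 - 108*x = (x + 3)*(x^5 + 9*x^4 + 23*x^3 + 3*x^2 - 36*x) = x*(x + 3)*(x^4 + 9*x^3 + 23*x^2 + 3*x - 36) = x*(x - 1)*(x + 3)*(x^3 + 10*x^2 + 33*x + 36) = x*(x - 1)*(x + 3)^2*(x^2 + 7*x + 12) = x*(x - 1)*(x + 3)^3*(x + 4)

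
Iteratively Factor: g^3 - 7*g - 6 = (g + 2)*(g^2 - 2*g - 3) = (g + 1)*(g + 2)*(g - 3)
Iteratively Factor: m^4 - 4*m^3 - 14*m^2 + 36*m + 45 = (m - 5)*(m^3 + m^2 - 9*m - 9) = (m - 5)*(m + 1)*(m^2 - 9) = (m - 5)*(m - 3)*(m + 1)*(m + 3)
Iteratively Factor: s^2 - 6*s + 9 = (s - 3)*(s - 3)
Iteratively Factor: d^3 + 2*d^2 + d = (d + 1)*(d^2 + d) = (d + 1)^2*(d)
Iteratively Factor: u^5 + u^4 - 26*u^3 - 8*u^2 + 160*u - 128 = (u + 4)*(u^4 - 3*u^3 - 14*u^2 + 48*u - 32) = (u - 1)*(u + 4)*(u^3 - 2*u^2 - 16*u + 32) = (u - 1)*(u + 4)^2*(u^2 - 6*u + 8) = (u - 4)*(u - 1)*(u + 4)^2*(u - 2)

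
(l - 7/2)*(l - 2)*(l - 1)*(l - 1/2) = l^4 - 7*l^3 + 63*l^2/4 - 53*l/4 + 7/2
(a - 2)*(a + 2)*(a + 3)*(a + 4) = a^4 + 7*a^3 + 8*a^2 - 28*a - 48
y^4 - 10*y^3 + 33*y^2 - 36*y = y*(y - 4)*(y - 3)^2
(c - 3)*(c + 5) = c^2 + 2*c - 15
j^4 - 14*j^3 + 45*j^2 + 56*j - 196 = (j - 7)^2*(j - 2)*(j + 2)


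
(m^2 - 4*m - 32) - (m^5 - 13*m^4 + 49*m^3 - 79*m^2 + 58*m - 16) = -m^5 + 13*m^4 - 49*m^3 + 80*m^2 - 62*m - 16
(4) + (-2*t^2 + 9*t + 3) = -2*t^2 + 9*t + 7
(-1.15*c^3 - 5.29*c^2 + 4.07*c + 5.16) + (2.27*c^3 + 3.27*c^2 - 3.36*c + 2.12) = 1.12*c^3 - 2.02*c^2 + 0.71*c + 7.28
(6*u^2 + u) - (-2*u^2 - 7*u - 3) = 8*u^2 + 8*u + 3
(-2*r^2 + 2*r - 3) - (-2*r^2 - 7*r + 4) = 9*r - 7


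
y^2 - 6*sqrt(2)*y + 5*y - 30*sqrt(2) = (y + 5)*(y - 6*sqrt(2))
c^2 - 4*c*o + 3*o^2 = (c - 3*o)*(c - o)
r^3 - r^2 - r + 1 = (r - 1)^2*(r + 1)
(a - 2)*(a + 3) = a^2 + a - 6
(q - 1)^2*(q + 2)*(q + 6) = q^4 + 6*q^3 - 3*q^2 - 16*q + 12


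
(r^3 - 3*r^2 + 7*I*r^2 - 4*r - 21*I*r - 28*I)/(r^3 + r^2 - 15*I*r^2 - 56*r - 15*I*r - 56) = (r^2 + r*(-4 + 7*I) - 28*I)/(r^2 - 15*I*r - 56)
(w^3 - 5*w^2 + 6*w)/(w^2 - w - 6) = w*(w - 2)/(w + 2)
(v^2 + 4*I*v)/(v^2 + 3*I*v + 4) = v/(v - I)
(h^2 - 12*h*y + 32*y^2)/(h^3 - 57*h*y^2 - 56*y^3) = (h - 4*y)/(h^2 + 8*h*y + 7*y^2)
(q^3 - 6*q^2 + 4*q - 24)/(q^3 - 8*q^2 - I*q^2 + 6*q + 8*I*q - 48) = (q^2 - 2*q*(3 + I) + 12*I)/(q^2 - q*(8 + 3*I) + 24*I)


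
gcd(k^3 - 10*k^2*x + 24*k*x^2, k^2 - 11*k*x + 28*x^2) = -k + 4*x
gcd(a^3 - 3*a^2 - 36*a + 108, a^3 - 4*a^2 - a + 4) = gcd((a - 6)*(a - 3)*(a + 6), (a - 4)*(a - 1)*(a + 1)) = 1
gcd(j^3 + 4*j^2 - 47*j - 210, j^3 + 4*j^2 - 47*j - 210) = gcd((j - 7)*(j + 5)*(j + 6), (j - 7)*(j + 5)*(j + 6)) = j^3 + 4*j^2 - 47*j - 210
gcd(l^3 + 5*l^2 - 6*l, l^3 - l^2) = l^2 - l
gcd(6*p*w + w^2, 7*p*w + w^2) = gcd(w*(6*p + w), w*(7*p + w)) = w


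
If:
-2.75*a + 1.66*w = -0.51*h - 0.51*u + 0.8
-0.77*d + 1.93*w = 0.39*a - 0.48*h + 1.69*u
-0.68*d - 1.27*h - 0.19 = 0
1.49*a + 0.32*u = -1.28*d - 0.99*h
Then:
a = 1.9010580775056*w - 0.772947103533057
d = 2.26177151492627 - 5.50470643447765*w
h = 2.94740187042898*w - 1.36063356704713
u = 4.04849952788551*w - 1.23859101082719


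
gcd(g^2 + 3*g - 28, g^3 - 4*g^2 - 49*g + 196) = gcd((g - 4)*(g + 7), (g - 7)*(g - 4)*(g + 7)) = g^2 + 3*g - 28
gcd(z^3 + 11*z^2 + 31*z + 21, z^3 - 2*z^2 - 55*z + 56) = z + 7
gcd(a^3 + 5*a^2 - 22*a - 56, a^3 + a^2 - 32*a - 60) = a + 2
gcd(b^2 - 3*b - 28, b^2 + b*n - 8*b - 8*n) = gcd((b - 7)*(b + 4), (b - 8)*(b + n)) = 1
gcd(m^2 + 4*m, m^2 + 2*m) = m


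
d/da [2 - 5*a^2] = -10*a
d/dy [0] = 0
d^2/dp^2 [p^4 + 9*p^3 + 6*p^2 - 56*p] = 12*p^2 + 54*p + 12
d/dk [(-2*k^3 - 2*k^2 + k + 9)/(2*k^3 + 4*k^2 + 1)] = (-4*k^4 - 4*k^3 - 64*k^2 - 76*k + 1)/(4*k^6 + 16*k^5 + 16*k^4 + 4*k^3 + 8*k^2 + 1)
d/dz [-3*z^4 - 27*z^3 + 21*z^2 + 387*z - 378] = -12*z^3 - 81*z^2 + 42*z + 387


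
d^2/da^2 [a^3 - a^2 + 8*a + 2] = 6*a - 2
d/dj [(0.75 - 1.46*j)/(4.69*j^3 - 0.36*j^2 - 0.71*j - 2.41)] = (13.6948*j^3 - 11.0781*j^2 + 0.54*j + 4.0511)/(21.9961*j^6 - 3.3768*j^5 - 6.5302*j^4 - 22.0946*j^3 + 2.2393*j^2 + 3.4222*j + 5.8081)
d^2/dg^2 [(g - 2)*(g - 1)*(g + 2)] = 6*g - 2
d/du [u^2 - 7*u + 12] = 2*u - 7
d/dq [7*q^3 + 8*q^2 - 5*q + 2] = 21*q^2 + 16*q - 5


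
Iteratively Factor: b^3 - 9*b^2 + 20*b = (b - 4)*(b^2 - 5*b) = (b - 5)*(b - 4)*(b)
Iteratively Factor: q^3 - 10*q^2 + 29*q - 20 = (q - 4)*(q^2 - 6*q + 5) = (q - 4)*(q - 1)*(q - 5)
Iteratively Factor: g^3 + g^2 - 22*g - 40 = (g + 2)*(g^2 - g - 20) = (g + 2)*(g + 4)*(g - 5)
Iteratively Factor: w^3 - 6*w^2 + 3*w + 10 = (w - 5)*(w^2 - w - 2) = (w - 5)*(w - 2)*(w + 1)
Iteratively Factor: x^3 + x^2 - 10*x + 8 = (x - 2)*(x^2 + 3*x - 4) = (x - 2)*(x - 1)*(x + 4)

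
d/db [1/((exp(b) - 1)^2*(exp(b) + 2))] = 3*(exp(b) + 1)*exp(b)/((1 - exp(b))^3*(exp(b) + 2)^2)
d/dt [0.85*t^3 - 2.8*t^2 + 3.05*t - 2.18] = 2.55*t^2 - 5.6*t + 3.05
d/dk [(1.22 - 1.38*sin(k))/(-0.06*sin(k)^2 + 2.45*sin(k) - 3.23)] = (-0.0828*sin(k)^2 + 0.1464*sin(k) + 1.4684)*cos(k)/(0.0036*sin(k)^4 - 0.294*sin(k)^3 + 6.3901*sin(k)^2 - 15.827*sin(k) + 10.4329)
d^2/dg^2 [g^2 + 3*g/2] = 2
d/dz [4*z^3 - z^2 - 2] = 2*z*(6*z - 1)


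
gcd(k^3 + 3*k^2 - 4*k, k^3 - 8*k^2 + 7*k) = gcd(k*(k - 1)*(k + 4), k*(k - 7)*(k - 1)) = k^2 - k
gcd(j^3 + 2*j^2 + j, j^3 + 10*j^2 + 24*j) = j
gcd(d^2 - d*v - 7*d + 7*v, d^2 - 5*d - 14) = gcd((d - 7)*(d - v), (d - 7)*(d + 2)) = d - 7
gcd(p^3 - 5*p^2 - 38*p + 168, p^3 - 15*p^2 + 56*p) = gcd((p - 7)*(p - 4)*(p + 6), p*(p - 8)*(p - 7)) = p - 7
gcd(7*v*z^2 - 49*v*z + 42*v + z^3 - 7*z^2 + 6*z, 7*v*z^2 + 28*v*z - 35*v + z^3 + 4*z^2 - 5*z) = 7*v*z - 7*v + z^2 - z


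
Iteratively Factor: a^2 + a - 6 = (a + 3)*(a - 2)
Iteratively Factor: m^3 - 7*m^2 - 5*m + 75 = (m - 5)*(m^2 - 2*m - 15) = (m - 5)^2*(m + 3)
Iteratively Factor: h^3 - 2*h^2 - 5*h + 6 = (h + 2)*(h^2 - 4*h + 3) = (h - 3)*(h + 2)*(h - 1)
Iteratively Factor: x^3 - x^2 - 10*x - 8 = (x + 2)*(x^2 - 3*x - 4) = (x + 1)*(x + 2)*(x - 4)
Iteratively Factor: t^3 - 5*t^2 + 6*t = (t - 2)*(t^2 - 3*t) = t*(t - 2)*(t - 3)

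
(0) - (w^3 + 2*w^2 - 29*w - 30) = -w^3 - 2*w^2 + 29*w + 30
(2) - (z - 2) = 4 - z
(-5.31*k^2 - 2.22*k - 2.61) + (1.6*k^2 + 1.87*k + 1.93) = -3.71*k^2 - 0.35*k - 0.68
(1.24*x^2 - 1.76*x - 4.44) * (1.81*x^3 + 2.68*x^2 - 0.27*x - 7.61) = 2.2444*x^5 + 0.1376*x^4 - 13.088*x^3 - 20.8604*x^2 + 14.5924*x + 33.7884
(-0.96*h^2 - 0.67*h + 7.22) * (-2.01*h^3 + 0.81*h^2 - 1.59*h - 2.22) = 1.9296*h^5 + 0.5691*h^4 - 13.5285*h^3 + 9.0447*h^2 - 9.9924*h - 16.0284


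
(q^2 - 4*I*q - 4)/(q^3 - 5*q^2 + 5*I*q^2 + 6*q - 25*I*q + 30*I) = (q^2 - 4*I*q - 4)/(q^3 + 5*q^2*(-1 + I) + q*(6 - 25*I) + 30*I)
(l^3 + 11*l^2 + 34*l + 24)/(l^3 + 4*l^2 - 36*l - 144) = (l + 1)/(l - 6)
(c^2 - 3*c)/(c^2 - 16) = c*(c - 3)/(c^2 - 16)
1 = 1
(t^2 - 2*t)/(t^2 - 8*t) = (t - 2)/(t - 8)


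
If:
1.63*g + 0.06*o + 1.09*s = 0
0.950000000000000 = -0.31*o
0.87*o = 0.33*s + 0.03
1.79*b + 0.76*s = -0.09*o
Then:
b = 3.62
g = 5.58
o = -3.06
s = -8.17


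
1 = 1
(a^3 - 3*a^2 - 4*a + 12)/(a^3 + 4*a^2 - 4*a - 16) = (a - 3)/(a + 4)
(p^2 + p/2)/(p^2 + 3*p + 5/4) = 2*p/(2*p + 5)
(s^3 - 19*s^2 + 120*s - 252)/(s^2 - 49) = (s^2 - 12*s + 36)/(s + 7)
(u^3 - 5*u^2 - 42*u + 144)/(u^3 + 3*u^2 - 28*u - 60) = (u^2 - 11*u + 24)/(u^2 - 3*u - 10)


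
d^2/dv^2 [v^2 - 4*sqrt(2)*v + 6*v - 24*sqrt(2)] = 2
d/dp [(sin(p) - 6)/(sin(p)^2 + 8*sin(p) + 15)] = (12*sin(p) + cos(p)^2 + 62)*cos(p)/(sin(p)^2 + 8*sin(p) + 15)^2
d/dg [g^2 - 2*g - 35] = 2*g - 2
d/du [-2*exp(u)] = -2*exp(u)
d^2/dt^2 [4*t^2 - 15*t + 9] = 8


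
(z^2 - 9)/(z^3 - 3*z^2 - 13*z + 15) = (z - 3)/(z^2 - 6*z + 5)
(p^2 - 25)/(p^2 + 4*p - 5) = (p - 5)/(p - 1)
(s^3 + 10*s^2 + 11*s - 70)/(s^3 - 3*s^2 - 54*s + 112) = (s + 5)/(s - 8)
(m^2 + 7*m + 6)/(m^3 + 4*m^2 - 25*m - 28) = (m + 6)/(m^2 + 3*m - 28)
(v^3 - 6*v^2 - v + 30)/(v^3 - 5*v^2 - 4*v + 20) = (v - 3)/(v - 2)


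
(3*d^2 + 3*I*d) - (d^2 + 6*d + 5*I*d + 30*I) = 2*d^2 - 6*d - 2*I*d - 30*I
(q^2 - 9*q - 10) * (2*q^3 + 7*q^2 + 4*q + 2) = 2*q^5 - 11*q^4 - 79*q^3 - 104*q^2 - 58*q - 20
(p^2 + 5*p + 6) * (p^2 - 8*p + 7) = p^4 - 3*p^3 - 27*p^2 - 13*p + 42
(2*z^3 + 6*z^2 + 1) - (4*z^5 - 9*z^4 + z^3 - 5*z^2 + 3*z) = -4*z^5 + 9*z^4 + z^3 + 11*z^2 - 3*z + 1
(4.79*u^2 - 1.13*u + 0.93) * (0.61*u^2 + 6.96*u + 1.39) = 2.9219*u^4 + 32.6491*u^3 - 0.639399999999999*u^2 + 4.9021*u + 1.2927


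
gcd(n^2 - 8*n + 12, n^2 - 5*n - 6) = n - 6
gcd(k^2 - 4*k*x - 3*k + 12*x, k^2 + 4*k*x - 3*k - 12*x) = k - 3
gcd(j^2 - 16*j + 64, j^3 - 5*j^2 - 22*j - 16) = j - 8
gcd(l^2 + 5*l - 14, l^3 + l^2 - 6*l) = l - 2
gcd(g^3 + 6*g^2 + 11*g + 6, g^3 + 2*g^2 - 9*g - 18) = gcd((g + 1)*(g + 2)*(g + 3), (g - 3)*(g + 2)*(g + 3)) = g^2 + 5*g + 6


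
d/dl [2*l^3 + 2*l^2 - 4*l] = 6*l^2 + 4*l - 4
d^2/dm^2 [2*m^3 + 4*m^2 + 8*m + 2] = 12*m + 8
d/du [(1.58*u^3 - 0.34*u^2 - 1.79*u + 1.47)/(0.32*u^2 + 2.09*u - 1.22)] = (0.5056*u^4 + 6.6044*u^3 - 5.9206*u^2 - 0.1112*u - 0.8885)/(0.1024*u^4 + 1.3376*u^3 + 3.5873*u^2 - 5.0996*u + 1.4884)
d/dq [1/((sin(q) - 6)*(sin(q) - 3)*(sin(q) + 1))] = (-3*sin(q)^2 + 16*sin(q) - 9)*cos(q)/((sin(q) - 6)^2*(sin(q) - 3)^2*(sin(q) + 1)^2)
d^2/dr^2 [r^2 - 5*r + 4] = 2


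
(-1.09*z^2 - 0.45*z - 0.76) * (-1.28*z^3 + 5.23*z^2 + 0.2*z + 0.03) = 1.3952*z^5 - 5.1247*z^4 - 1.5987*z^3 - 4.0975*z^2 - 0.1655*z - 0.0228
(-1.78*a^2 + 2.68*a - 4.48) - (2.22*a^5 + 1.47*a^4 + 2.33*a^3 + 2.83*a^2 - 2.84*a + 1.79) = -2.22*a^5 - 1.47*a^4 - 2.33*a^3 - 4.61*a^2 + 5.52*a - 6.27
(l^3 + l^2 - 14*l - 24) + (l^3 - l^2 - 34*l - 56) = 2*l^3 - 48*l - 80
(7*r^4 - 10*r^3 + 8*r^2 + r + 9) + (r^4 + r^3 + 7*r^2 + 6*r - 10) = 8*r^4 - 9*r^3 + 15*r^2 + 7*r - 1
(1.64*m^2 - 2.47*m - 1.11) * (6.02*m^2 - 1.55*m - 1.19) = 9.8728*m^4 - 17.4114*m^3 - 4.8053*m^2 + 4.6598*m + 1.3209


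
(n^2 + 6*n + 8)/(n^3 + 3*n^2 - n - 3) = (n^2 + 6*n + 8)/(n^3 + 3*n^2 - n - 3)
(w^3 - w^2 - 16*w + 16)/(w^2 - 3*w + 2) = (w^2 - 16)/(w - 2)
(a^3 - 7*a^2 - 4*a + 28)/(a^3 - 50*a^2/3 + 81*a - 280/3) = 3*(a^2 - 4)/(3*a^2 - 29*a + 40)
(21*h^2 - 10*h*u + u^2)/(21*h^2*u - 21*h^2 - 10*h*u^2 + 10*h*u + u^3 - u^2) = 1/(u - 1)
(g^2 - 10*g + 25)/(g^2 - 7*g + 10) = (g - 5)/(g - 2)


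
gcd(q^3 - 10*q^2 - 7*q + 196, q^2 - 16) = q + 4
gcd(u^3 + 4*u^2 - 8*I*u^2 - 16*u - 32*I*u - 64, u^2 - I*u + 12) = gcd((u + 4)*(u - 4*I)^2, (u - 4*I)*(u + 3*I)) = u - 4*I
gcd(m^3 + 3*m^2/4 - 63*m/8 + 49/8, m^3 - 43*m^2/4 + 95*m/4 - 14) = m^2 - 11*m/4 + 7/4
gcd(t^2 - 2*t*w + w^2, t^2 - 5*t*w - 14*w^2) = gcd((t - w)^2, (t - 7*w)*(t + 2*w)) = 1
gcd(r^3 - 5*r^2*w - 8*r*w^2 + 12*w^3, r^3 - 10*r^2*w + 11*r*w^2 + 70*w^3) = r + 2*w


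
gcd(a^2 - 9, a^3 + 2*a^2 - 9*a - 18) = a^2 - 9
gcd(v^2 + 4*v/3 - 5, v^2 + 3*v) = v + 3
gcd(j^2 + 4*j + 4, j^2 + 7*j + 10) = j + 2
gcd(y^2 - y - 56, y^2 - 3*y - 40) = y - 8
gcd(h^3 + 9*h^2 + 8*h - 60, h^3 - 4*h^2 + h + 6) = h - 2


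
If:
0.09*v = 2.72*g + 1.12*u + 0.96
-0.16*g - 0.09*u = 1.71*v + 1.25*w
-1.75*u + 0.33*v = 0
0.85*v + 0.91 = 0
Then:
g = -0.31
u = -0.20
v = -1.07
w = 1.52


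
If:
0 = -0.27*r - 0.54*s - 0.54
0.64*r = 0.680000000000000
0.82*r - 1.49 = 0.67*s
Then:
No Solution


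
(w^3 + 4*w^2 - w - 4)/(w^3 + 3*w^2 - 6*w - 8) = (w - 1)/(w - 2)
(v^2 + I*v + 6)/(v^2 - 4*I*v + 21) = (v - 2*I)/(v - 7*I)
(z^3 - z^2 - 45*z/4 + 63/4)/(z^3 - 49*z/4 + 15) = (2*z^2 + z - 21)/(2*z^2 + 3*z - 20)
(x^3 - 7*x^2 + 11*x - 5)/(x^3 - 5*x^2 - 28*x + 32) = (x^2 - 6*x + 5)/(x^2 - 4*x - 32)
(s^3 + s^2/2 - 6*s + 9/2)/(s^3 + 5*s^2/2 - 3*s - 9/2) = (s - 1)/(s + 1)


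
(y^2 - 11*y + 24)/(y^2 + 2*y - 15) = (y - 8)/(y + 5)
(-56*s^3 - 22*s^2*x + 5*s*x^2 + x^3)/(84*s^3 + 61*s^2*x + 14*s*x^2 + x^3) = (-8*s^2 - 2*s*x + x^2)/(12*s^2 + 7*s*x + x^2)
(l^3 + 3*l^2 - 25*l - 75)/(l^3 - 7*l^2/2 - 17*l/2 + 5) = 2*(l^2 + 8*l + 15)/(2*l^2 + 3*l - 2)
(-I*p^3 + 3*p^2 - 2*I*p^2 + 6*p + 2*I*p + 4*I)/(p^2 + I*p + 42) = (-I*p^3 + p^2*(3 - 2*I) + 2*p*(3 + I) + 4*I)/(p^2 + I*p + 42)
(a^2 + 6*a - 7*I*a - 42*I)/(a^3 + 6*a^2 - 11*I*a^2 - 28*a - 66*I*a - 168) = 1/(a - 4*I)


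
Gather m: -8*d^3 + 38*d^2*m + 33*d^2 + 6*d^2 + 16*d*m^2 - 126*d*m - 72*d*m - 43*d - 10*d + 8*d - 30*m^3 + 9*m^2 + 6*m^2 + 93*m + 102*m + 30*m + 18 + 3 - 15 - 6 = -8*d^3 + 39*d^2 - 45*d - 30*m^3 + m^2*(16*d + 15) + m*(38*d^2 - 198*d + 225)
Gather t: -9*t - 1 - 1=-9*t - 2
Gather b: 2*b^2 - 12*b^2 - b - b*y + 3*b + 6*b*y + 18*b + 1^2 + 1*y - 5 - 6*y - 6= -10*b^2 + b*(5*y + 20) - 5*y - 10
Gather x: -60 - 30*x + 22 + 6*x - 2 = -24*x - 40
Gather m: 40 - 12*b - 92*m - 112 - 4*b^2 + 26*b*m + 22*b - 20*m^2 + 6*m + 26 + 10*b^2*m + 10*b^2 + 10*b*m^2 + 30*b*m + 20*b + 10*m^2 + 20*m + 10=6*b^2 + 30*b + m^2*(10*b - 10) + m*(10*b^2 + 56*b - 66) - 36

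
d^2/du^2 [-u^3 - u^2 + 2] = -6*u - 2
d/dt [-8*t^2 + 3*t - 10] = 3 - 16*t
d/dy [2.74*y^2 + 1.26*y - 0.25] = 5.48*y + 1.26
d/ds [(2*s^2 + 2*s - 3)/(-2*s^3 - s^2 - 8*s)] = 2*(2*s^4 + 4*s^3 - 16*s^2 - 3*s - 12)/(s^2*(4*s^4 + 4*s^3 + 33*s^2 + 16*s + 64))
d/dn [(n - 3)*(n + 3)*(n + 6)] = 3*n^2 + 12*n - 9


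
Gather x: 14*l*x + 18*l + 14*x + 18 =18*l + x*(14*l + 14) + 18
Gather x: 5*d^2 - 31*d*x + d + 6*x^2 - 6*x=5*d^2 + d + 6*x^2 + x*(-31*d - 6)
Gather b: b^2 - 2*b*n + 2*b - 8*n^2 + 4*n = b^2 + b*(2 - 2*n) - 8*n^2 + 4*n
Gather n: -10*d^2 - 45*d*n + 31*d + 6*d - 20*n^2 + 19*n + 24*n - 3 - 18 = -10*d^2 + 37*d - 20*n^2 + n*(43 - 45*d) - 21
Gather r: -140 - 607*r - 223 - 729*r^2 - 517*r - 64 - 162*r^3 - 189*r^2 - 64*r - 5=-162*r^3 - 918*r^2 - 1188*r - 432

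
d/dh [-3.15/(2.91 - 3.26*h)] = -10.269/(3.26*h - 2.91)^2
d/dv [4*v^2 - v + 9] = 8*v - 1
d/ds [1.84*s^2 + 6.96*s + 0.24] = 3.68*s + 6.96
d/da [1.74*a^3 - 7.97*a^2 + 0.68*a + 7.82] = 5.22*a^2 - 15.94*a + 0.68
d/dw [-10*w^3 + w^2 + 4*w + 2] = -30*w^2 + 2*w + 4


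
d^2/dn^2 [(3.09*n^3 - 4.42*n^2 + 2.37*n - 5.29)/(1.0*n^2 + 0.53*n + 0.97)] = (5.166562*n^3 + 3.51581400000001*n^2 - 13.171314*n - 3.463712)/(1.0*n^6 + 1.59*n^5 + 3.7527*n^4 + 3.233477*n^3 + 3.640119*n^2 + 1.496031*n + 0.912673)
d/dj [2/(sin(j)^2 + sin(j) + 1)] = -2*(2*sin(j) + 1)*cos(j)/(sin(j)^2 + sin(j) + 1)^2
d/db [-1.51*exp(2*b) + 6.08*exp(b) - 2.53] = (6.08 - 3.02*exp(b))*exp(b)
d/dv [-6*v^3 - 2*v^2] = 2*v*(-9*v - 2)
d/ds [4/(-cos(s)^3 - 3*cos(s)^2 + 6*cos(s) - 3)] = 12*(sin(s)^2 - 2*cos(s) + 1)*sin(s)/(cos(s)^3 + 3*cos(s)^2 - 6*cos(s) + 3)^2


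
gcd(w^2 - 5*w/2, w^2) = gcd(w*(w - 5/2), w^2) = w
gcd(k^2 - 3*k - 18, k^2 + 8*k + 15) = k + 3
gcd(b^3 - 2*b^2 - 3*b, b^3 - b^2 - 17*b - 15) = b + 1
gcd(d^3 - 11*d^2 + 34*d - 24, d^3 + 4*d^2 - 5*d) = d - 1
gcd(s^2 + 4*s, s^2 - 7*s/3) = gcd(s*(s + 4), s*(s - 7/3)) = s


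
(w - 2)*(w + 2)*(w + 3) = w^3 + 3*w^2 - 4*w - 12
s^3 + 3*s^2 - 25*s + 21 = (s - 3)*(s - 1)*(s + 7)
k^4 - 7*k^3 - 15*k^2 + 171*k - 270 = (k - 6)*(k - 3)^2*(k + 5)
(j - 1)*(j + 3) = j^2 + 2*j - 3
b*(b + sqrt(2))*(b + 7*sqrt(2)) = b^3 + 8*sqrt(2)*b^2 + 14*b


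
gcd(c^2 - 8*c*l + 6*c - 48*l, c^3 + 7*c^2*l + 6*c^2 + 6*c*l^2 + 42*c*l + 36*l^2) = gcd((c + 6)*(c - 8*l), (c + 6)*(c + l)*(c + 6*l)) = c + 6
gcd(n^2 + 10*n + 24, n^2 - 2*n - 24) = n + 4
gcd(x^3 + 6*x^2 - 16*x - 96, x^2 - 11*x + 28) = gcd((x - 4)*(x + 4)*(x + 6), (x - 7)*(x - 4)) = x - 4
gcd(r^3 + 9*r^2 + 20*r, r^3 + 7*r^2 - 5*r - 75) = r + 5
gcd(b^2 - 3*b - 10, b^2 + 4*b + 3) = 1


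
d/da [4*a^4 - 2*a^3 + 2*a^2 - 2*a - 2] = 16*a^3 - 6*a^2 + 4*a - 2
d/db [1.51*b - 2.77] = 1.51000000000000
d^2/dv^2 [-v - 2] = 0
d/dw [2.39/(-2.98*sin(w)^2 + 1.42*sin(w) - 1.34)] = (14.2444*sin(w) - 3.3938)*cos(w)/(2.98*sin(w)^2 - 1.42*sin(w) + 1.34)^2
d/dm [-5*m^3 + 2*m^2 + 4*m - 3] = -15*m^2 + 4*m + 4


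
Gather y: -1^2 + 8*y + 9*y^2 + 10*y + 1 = 9*y^2 + 18*y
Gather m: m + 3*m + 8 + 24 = 4*m + 32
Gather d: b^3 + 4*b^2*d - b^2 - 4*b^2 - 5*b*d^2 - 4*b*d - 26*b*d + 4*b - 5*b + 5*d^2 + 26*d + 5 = b^3 - 5*b^2 - b + d^2*(5 - 5*b) + d*(4*b^2 - 30*b + 26) + 5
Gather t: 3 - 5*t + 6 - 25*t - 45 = -30*t - 36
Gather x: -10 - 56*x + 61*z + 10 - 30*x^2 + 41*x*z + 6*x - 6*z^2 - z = -30*x^2 + x*(41*z - 50) - 6*z^2 + 60*z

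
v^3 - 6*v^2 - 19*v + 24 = (v - 8)*(v - 1)*(v + 3)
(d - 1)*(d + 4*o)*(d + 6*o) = d^3 + 10*d^2*o - d^2 + 24*d*o^2 - 10*d*o - 24*o^2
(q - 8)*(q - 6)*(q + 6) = q^3 - 8*q^2 - 36*q + 288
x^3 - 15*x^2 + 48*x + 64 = (x - 8)^2*(x + 1)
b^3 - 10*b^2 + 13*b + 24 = (b - 8)*(b - 3)*(b + 1)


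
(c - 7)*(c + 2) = c^2 - 5*c - 14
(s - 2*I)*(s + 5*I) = s^2 + 3*I*s + 10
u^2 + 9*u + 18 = (u + 3)*(u + 6)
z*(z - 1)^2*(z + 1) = z^4 - z^3 - z^2 + z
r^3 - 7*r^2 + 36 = (r - 6)*(r - 3)*(r + 2)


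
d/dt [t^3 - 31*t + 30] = 3*t^2 - 31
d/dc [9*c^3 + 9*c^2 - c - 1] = 27*c^2 + 18*c - 1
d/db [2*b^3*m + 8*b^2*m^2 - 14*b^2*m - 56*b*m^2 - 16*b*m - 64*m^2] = 2*m*(3*b^2 + 8*b*m - 14*b - 28*m - 8)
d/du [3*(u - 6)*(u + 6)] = 6*u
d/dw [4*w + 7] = 4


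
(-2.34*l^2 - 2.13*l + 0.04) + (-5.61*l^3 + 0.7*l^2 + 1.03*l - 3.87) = -5.61*l^3 - 1.64*l^2 - 1.1*l - 3.83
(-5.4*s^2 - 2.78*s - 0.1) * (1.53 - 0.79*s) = 4.266*s^3 - 6.0658*s^2 - 4.1744*s - 0.153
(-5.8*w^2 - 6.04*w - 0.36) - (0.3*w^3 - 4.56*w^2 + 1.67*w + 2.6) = -0.3*w^3 - 1.24*w^2 - 7.71*w - 2.96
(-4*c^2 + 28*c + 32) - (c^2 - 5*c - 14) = -5*c^2 + 33*c + 46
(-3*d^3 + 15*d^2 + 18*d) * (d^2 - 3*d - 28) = -3*d^5 + 24*d^4 + 57*d^3 - 474*d^2 - 504*d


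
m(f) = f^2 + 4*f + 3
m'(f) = 2*f + 4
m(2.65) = 20.62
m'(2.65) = 9.30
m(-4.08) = 3.33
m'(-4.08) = -4.16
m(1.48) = 11.11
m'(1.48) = 6.96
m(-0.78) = 0.49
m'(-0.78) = 2.44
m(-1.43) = -0.68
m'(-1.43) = 1.14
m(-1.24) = -0.42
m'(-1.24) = 1.52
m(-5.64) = 12.25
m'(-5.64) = -7.28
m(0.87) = 7.24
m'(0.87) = 5.74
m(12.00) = 195.00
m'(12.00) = 28.00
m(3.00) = 24.00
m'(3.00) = 10.00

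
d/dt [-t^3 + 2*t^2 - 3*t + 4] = -3*t^2 + 4*t - 3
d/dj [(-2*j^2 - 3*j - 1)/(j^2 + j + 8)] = (j^2 - 30*j - 23)/(j^4 + 2*j^3 + 17*j^2 + 16*j + 64)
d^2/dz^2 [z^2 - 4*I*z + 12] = 2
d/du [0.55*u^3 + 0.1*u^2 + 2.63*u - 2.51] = 1.65*u^2 + 0.2*u + 2.63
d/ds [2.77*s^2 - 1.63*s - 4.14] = 5.54*s - 1.63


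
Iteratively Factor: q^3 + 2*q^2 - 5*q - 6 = (q + 3)*(q^2 - q - 2) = (q + 1)*(q + 3)*(q - 2)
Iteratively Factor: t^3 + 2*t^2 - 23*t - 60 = (t + 3)*(t^2 - t - 20) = (t - 5)*(t + 3)*(t + 4)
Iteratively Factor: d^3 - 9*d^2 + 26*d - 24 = (d - 2)*(d^2 - 7*d + 12) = (d - 3)*(d - 2)*(d - 4)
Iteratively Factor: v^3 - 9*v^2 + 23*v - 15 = (v - 1)*(v^2 - 8*v + 15) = (v - 5)*(v - 1)*(v - 3)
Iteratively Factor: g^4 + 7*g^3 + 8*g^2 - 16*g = (g)*(g^3 + 7*g^2 + 8*g - 16) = g*(g - 1)*(g^2 + 8*g + 16) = g*(g - 1)*(g + 4)*(g + 4)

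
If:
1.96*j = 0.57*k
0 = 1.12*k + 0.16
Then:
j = -0.04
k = -0.14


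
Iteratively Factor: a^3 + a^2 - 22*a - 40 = (a + 4)*(a^2 - 3*a - 10) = (a + 2)*(a + 4)*(a - 5)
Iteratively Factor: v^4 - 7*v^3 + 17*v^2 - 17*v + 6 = (v - 1)*(v^3 - 6*v^2 + 11*v - 6) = (v - 1)^2*(v^2 - 5*v + 6) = (v - 2)*(v - 1)^2*(v - 3)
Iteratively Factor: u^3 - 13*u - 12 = (u - 4)*(u^2 + 4*u + 3) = (u - 4)*(u + 1)*(u + 3)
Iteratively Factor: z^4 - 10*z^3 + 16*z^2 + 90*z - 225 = (z + 3)*(z^3 - 13*z^2 + 55*z - 75) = (z - 5)*(z + 3)*(z^2 - 8*z + 15) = (z - 5)*(z - 3)*(z + 3)*(z - 5)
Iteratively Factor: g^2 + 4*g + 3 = (g + 3)*(g + 1)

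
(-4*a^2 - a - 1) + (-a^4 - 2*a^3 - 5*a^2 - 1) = -a^4 - 2*a^3 - 9*a^2 - a - 2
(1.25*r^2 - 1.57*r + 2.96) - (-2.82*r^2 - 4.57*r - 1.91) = 4.07*r^2 + 3.0*r + 4.87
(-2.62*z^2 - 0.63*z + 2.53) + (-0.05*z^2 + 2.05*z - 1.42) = -2.67*z^2 + 1.42*z + 1.11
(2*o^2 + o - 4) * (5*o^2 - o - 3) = 10*o^4 + 3*o^3 - 27*o^2 + o + 12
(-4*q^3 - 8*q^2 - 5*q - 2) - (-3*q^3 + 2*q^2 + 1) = -q^3 - 10*q^2 - 5*q - 3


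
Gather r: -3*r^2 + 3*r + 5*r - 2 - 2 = -3*r^2 + 8*r - 4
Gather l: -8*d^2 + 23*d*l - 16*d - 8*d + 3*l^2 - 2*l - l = -8*d^2 - 24*d + 3*l^2 + l*(23*d - 3)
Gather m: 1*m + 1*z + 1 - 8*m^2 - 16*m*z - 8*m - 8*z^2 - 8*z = -8*m^2 + m*(-16*z - 7) - 8*z^2 - 7*z + 1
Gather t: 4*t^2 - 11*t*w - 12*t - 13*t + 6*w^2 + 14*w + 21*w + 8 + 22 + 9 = 4*t^2 + t*(-11*w - 25) + 6*w^2 + 35*w + 39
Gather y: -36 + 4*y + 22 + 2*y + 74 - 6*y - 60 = 0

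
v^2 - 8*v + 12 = (v - 6)*(v - 2)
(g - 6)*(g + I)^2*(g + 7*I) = g^4 - 6*g^3 + 9*I*g^3 - 15*g^2 - 54*I*g^2 + 90*g - 7*I*g + 42*I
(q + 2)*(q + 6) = q^2 + 8*q + 12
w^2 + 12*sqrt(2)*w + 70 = (w + 5*sqrt(2))*(w + 7*sqrt(2))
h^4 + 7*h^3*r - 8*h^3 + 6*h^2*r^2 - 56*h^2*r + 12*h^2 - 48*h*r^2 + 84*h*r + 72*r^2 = (h - 6)*(h - 2)*(h + r)*(h + 6*r)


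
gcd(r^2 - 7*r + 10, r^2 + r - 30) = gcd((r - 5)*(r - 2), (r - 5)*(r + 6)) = r - 5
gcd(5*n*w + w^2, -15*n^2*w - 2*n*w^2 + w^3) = w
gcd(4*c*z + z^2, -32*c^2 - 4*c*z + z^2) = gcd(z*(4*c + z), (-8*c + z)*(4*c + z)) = 4*c + z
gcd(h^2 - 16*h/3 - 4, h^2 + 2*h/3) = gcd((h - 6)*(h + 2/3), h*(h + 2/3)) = h + 2/3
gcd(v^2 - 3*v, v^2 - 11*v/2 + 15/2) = v - 3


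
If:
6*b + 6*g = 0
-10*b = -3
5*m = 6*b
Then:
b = 3/10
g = -3/10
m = 9/25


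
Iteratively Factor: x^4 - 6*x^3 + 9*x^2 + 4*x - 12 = (x - 2)*(x^3 - 4*x^2 + x + 6) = (x - 2)^2*(x^2 - 2*x - 3) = (x - 3)*(x - 2)^2*(x + 1)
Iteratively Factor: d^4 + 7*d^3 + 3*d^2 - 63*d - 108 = (d + 4)*(d^3 + 3*d^2 - 9*d - 27) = (d + 3)*(d + 4)*(d^2 - 9) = (d - 3)*(d + 3)*(d + 4)*(d + 3)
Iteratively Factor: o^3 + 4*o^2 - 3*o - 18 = (o + 3)*(o^2 + o - 6) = (o + 3)^2*(o - 2)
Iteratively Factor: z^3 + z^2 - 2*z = (z - 1)*(z^2 + 2*z) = (z - 1)*(z + 2)*(z)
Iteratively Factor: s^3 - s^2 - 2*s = (s - 2)*(s^2 + s) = s*(s - 2)*(s + 1)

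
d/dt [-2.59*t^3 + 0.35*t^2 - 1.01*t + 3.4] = -7.77*t^2 + 0.7*t - 1.01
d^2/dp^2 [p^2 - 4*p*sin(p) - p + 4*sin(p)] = 4*p*sin(p) - 4*sin(p) - 8*cos(p) + 2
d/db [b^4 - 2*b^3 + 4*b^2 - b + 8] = 4*b^3 - 6*b^2 + 8*b - 1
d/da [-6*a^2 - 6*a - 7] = -12*a - 6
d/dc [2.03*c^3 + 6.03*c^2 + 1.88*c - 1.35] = 6.09*c^2 + 12.06*c + 1.88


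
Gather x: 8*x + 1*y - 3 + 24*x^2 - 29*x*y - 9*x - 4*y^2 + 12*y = 24*x^2 + x*(-29*y - 1) - 4*y^2 + 13*y - 3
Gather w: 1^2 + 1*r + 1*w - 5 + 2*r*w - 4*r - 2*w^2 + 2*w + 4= -3*r - 2*w^2 + w*(2*r + 3)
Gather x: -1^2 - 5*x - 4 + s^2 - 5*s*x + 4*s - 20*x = s^2 + 4*s + x*(-5*s - 25) - 5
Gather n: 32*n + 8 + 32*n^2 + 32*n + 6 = 32*n^2 + 64*n + 14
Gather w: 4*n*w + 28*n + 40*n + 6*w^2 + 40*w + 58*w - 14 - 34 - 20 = 68*n + 6*w^2 + w*(4*n + 98) - 68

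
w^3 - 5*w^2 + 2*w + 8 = (w - 4)*(w - 2)*(w + 1)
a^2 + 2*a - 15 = (a - 3)*(a + 5)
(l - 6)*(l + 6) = l^2 - 36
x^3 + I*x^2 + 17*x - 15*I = (x - 3*I)*(x - I)*(x + 5*I)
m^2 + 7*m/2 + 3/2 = (m + 1/2)*(m + 3)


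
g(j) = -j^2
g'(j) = -2*j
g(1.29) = -1.66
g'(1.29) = -2.58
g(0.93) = -0.86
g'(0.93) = -1.86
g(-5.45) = -29.70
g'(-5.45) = 10.90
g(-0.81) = -0.66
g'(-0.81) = 1.62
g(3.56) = -12.67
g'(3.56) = -7.12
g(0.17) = -0.03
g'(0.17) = -0.34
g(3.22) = -10.37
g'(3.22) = -6.44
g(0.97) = -0.94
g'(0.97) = -1.94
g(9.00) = -81.00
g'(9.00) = -18.00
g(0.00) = 0.00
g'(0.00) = 0.00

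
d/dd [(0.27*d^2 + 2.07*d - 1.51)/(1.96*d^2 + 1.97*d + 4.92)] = (-3.5253*d^2 + 8.576*d + 13.1591)/(3.8416*d^4 + 7.7224*d^3 + 23.1673*d^2 + 19.3848*d + 24.2064)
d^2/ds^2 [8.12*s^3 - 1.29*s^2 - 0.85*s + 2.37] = 48.72*s - 2.58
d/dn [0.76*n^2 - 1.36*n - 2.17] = 1.52*n - 1.36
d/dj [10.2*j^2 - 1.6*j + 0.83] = 20.4*j - 1.6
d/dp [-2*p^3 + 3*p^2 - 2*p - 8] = -6*p^2 + 6*p - 2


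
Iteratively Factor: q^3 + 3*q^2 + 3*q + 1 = (q + 1)*(q^2 + 2*q + 1) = (q + 1)^2*(q + 1)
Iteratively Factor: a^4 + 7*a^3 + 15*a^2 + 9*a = (a + 3)*(a^3 + 4*a^2 + 3*a) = (a + 3)^2*(a^2 + a) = a*(a + 3)^2*(a + 1)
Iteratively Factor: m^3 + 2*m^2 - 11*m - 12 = (m + 1)*(m^2 + m - 12) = (m - 3)*(m + 1)*(m + 4)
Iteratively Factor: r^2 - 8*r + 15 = (r - 3)*(r - 5)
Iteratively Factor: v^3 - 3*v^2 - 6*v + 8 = (v + 2)*(v^2 - 5*v + 4) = (v - 1)*(v + 2)*(v - 4)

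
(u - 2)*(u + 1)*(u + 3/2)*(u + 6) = u^4 + 13*u^3/2 - u^2/2 - 24*u - 18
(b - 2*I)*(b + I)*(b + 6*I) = b^3 + 5*I*b^2 + 8*b + 12*I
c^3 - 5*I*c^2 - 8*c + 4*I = (c - 2*I)^2*(c - I)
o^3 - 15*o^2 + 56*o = o*(o - 8)*(o - 7)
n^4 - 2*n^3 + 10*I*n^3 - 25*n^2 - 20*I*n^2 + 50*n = n*(n - 2)*(n + 5*I)^2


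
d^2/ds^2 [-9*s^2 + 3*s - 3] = -18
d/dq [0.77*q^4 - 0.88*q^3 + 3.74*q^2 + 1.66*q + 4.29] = 3.08*q^3 - 2.64*q^2 + 7.48*q + 1.66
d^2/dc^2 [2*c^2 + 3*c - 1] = 4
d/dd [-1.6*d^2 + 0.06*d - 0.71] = 0.06 - 3.2*d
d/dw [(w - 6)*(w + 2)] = 2*w - 4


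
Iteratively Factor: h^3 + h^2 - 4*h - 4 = (h - 2)*(h^2 + 3*h + 2) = (h - 2)*(h + 2)*(h + 1)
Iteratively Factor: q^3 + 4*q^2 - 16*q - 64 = (q + 4)*(q^2 - 16) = (q + 4)^2*(q - 4)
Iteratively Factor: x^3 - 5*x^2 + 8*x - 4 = (x - 2)*(x^2 - 3*x + 2) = (x - 2)*(x - 1)*(x - 2)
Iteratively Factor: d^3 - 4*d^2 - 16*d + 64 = (d - 4)*(d^2 - 16) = (d - 4)*(d + 4)*(d - 4)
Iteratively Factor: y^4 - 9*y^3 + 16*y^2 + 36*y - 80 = (y + 2)*(y^3 - 11*y^2 + 38*y - 40) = (y - 5)*(y + 2)*(y^2 - 6*y + 8) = (y - 5)*(y - 2)*(y + 2)*(y - 4)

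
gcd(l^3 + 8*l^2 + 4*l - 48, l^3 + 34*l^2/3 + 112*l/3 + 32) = l^2 + 10*l + 24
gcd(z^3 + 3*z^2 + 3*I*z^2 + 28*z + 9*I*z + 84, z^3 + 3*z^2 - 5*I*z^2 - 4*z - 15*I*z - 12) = z^2 + z*(3 - 4*I) - 12*I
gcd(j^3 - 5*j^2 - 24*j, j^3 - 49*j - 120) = j^2 - 5*j - 24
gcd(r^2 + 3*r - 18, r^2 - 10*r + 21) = r - 3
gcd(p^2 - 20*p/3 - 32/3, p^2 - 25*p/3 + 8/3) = p - 8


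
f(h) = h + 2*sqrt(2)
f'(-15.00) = 1.00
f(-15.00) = -12.17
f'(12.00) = 1.00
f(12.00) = 14.83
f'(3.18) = 1.00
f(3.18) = 6.01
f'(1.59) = 1.00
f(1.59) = 4.42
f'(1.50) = 1.00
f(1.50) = 4.33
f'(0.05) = 1.00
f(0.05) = 2.88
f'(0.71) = 1.00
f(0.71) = 3.54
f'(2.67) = 1.00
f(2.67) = 5.50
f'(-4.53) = 1.00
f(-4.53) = -1.70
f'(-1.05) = 1.00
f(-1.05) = 1.78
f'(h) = 1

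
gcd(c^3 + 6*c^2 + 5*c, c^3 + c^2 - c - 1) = c + 1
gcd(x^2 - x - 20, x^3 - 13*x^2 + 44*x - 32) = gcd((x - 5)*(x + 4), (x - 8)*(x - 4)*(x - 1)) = 1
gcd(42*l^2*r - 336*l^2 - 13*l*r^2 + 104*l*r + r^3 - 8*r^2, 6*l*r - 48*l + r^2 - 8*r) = r - 8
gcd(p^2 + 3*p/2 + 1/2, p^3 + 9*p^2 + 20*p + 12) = p + 1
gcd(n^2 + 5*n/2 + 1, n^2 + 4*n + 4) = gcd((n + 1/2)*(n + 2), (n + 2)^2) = n + 2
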